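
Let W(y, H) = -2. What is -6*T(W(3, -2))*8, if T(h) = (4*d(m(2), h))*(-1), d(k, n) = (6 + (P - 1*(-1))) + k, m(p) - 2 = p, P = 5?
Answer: 3072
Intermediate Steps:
m(p) = 2 + p
d(k, n) = 12 + k (d(k, n) = (6 + (5 - 1*(-1))) + k = (6 + (5 + 1)) + k = (6 + 6) + k = 12 + k)
T(h) = -64 (T(h) = (4*(12 + (2 + 2)))*(-1) = (4*(12 + 4))*(-1) = (4*16)*(-1) = 64*(-1) = -64)
-6*T(W(3, -2))*8 = -6*(-64)*8 = 384*8 = 3072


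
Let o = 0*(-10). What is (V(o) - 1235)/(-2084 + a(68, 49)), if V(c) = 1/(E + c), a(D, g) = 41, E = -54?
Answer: 66691/110322 ≈ 0.60451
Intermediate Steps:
o = 0
V(c) = 1/(-54 + c)
(V(o) - 1235)/(-2084 + a(68, 49)) = (1/(-54 + 0) - 1235)/(-2084 + 41) = (1/(-54) - 1235)/(-2043) = (-1/54 - 1235)*(-1/2043) = -66691/54*(-1/2043) = 66691/110322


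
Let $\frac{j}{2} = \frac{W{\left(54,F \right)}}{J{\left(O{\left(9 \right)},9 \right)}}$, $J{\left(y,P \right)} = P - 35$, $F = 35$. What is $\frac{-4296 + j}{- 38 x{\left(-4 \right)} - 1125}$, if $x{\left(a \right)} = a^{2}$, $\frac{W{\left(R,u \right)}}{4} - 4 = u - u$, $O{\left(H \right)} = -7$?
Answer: $\frac{55864}{22529} \approx 2.4796$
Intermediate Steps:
$W{\left(R,u \right)} = 16$ ($W{\left(R,u \right)} = 16 + 4 \left(u - u\right) = 16 + 4 \cdot 0 = 16 + 0 = 16$)
$J{\left(y,P \right)} = -35 + P$ ($J{\left(y,P \right)} = P - 35 = -35 + P$)
$j = - \frac{16}{13}$ ($j = 2 \frac{16}{-35 + 9} = 2 \frac{16}{-26} = 2 \cdot 16 \left(- \frac{1}{26}\right) = 2 \left(- \frac{8}{13}\right) = - \frac{16}{13} \approx -1.2308$)
$\frac{-4296 + j}{- 38 x{\left(-4 \right)} - 1125} = \frac{-4296 - \frac{16}{13}}{- 38 \left(-4\right)^{2} - 1125} = - \frac{55864}{13 \left(\left(-38\right) 16 - 1125\right)} = - \frac{55864}{13 \left(-608 - 1125\right)} = - \frac{55864}{13 \left(-1733\right)} = \left(- \frac{55864}{13}\right) \left(- \frac{1}{1733}\right) = \frac{55864}{22529}$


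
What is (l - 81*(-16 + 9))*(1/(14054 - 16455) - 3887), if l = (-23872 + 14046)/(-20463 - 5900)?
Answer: -139595052665136/63297563 ≈ -2.2054e+6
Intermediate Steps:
l = 9826/26363 (l = -9826/(-26363) = -9826*(-1/26363) = 9826/26363 ≈ 0.37272)
(l - 81*(-16 + 9))*(1/(14054 - 16455) - 3887) = (9826/26363 - 81*(-16 + 9))*(1/(14054 - 16455) - 3887) = (9826/26363 - 81*(-7))*(1/(-2401) - 3887) = (9826/26363 + 567)*(-1/2401 - 3887) = (14957647/26363)*(-9332688/2401) = -139595052665136/63297563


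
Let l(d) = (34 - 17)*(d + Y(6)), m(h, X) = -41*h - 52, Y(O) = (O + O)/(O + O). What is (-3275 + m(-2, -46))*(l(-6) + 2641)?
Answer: -8294220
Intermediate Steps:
Y(O) = 1 (Y(O) = (2*O)/((2*O)) = (2*O)*(1/(2*O)) = 1)
m(h, X) = -52 - 41*h
l(d) = 17 + 17*d (l(d) = (34 - 17)*(d + 1) = 17*(1 + d) = 17 + 17*d)
(-3275 + m(-2, -46))*(l(-6) + 2641) = (-3275 + (-52 - 41*(-2)))*((17 + 17*(-6)) + 2641) = (-3275 + (-52 + 82))*((17 - 102) + 2641) = (-3275 + 30)*(-85 + 2641) = -3245*2556 = -8294220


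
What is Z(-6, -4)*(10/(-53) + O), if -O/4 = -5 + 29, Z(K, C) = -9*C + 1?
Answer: -188626/53 ≈ -3559.0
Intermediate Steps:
Z(K, C) = 1 - 9*C
O = -96 (O = -4*(-5 + 29) = -4*24 = -96)
Z(-6, -4)*(10/(-53) + O) = (1 - 9*(-4))*(10/(-53) - 96) = (1 + 36)*(10*(-1/53) - 96) = 37*(-10/53 - 96) = 37*(-5098/53) = -188626/53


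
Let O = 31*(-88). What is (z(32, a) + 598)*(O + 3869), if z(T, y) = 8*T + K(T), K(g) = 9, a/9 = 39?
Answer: 984683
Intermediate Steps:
a = 351 (a = 9*39 = 351)
O = -2728
z(T, y) = 9 + 8*T (z(T, y) = 8*T + 9 = 9 + 8*T)
(z(32, a) + 598)*(O + 3869) = ((9 + 8*32) + 598)*(-2728 + 3869) = ((9 + 256) + 598)*1141 = (265 + 598)*1141 = 863*1141 = 984683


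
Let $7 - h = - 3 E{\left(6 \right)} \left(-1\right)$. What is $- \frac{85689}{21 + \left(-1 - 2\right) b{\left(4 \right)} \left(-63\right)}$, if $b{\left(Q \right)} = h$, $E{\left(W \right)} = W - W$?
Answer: $- \frac{28563}{448} \approx -63.757$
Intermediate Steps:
$E{\left(W \right)} = 0$
$h = 7$ ($h = 7 - \left(-3\right) 0 \left(-1\right) = 7 - 0 \left(-1\right) = 7 - 0 = 7 + 0 = 7$)
$b{\left(Q \right)} = 7$
$- \frac{85689}{21 + \left(-1 - 2\right) b{\left(4 \right)} \left(-63\right)} = - \frac{85689}{21 + \left(-1 - 2\right) 7 \left(-63\right)} = - \frac{85689}{21 + \left(-3\right) 7 \left(-63\right)} = - \frac{85689}{21 - -1323} = - \frac{85689}{21 + 1323} = - \frac{85689}{1344} = \left(-85689\right) \frac{1}{1344} = - \frac{28563}{448}$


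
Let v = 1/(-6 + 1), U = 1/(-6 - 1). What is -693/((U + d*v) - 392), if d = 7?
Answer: 24255/13774 ≈ 1.7609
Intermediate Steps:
U = -1/7 (U = 1/(-7) = -1/7 ≈ -0.14286)
v = -1/5 (v = 1/(-5) = -1/5 ≈ -0.20000)
-693/((U + d*v) - 392) = -693/((-1/7 + 7*(-1/5)) - 392) = -693/((-1/7 - 7/5) - 392) = -693/(-54/35 - 392) = -693/(-13774/35) = -693*(-35/13774) = 24255/13774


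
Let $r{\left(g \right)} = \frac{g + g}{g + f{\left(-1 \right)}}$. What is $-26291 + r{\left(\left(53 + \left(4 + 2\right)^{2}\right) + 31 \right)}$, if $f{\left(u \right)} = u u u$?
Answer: $- \frac{3128389}{119} \approx -26289.0$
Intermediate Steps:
$f{\left(u \right)} = u^{3}$ ($f{\left(u \right)} = u u^{2} = u^{3}$)
$r{\left(g \right)} = \frac{2 g}{-1 + g}$ ($r{\left(g \right)} = \frac{g + g}{g + \left(-1\right)^{3}} = \frac{2 g}{g - 1} = \frac{2 g}{-1 + g}$)
$-26291 + r{\left(\left(53 + \left(4 + 2\right)^{2}\right) + 31 \right)} = -26291 + \frac{2 \left(\left(53 + \left(4 + 2\right)^{2}\right) + 31\right)}{-1 + \left(\left(53 + \left(4 + 2\right)^{2}\right) + 31\right)} = -26291 + \frac{2 \left(\left(53 + 6^{2}\right) + 31\right)}{-1 + \left(\left(53 + 6^{2}\right) + 31\right)} = -26291 + \frac{2 \left(\left(53 + 36\right) + 31\right)}{-1 + \left(\left(53 + 36\right) + 31\right)} = -26291 + \frac{2 \left(89 + 31\right)}{-1 + \left(89 + 31\right)} = -26291 + 2 \cdot 120 \frac{1}{-1 + 120} = -26291 + 2 \cdot 120 \cdot \frac{1}{119} = -26291 + \frac{240}{119} = - \frac{3128389}{119}$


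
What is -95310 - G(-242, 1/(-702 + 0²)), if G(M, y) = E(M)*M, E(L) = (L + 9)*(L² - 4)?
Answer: -3302059470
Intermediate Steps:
E(L) = (-4 + L²)*(9 + L) (E(L) = (9 + L)*(-4 + L²) = (-4 + L²)*(9 + L))
G(M, y) = M*(-36 + M³ - 4*M + 9*M²) (G(M, y) = (-36 + M³ - 4*M + 9*M²)*M = M*(-36 + M³ - 4*M + 9*M²))
-95310 - G(-242, 1/(-702 + 0²)) = -95310 - (-242)*(-36 + (-242)³ - 4*(-242) + 9*(-242)²) = -95310 - (-242)*(-36 - 14172488 + 968 + 9*58564) = -95310 - (-242)*(-36 - 14172488 + 968 + 527076) = -95310 - (-242)*(-13644480) = -95310 - 1*3301964160 = -95310 - 3301964160 = -3302059470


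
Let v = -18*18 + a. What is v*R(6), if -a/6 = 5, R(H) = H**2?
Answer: -12744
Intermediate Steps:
a = -30 (a = -6*5 = -30)
v = -354 (v = -18*18 - 30 = -324 - 30 = -354)
v*R(6) = -354*6**2 = -354*36 = -12744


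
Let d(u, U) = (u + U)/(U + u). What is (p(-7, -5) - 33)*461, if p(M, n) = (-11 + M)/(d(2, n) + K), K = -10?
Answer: -14291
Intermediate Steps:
d(u, U) = 1 (d(u, U) = (U + u)/(U + u) = 1)
p(M, n) = 11/9 - M/9 (p(M, n) = (-11 + M)/(1 - 10) = (-11 + M)/(-9) = (-11 + M)*(-1/9) = 11/9 - M/9)
(p(-7, -5) - 33)*461 = ((11/9 - 1/9*(-7)) - 33)*461 = ((11/9 + 7/9) - 33)*461 = (2 - 33)*461 = -31*461 = -14291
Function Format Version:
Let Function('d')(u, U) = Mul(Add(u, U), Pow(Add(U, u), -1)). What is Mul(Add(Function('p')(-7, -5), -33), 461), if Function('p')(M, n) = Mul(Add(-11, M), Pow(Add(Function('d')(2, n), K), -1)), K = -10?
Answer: -14291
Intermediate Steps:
Function('d')(u, U) = 1 (Function('d')(u, U) = Mul(Add(U, u), Pow(Add(U, u), -1)) = 1)
Function('p')(M, n) = Add(Rational(11, 9), Mul(Rational(-1, 9), M)) (Function('p')(M, n) = Mul(Add(-11, M), Pow(Add(1, -10), -1)) = Mul(Add(-11, M), Pow(-9, -1)) = Mul(Add(-11, M), Rational(-1, 9)) = Add(Rational(11, 9), Mul(Rational(-1, 9), M)))
Mul(Add(Function('p')(-7, -5), -33), 461) = Mul(Add(Add(Rational(11, 9), Mul(Rational(-1, 9), -7)), -33), 461) = Mul(Add(Add(Rational(11, 9), Rational(7, 9)), -33), 461) = Mul(Add(2, -33), 461) = Mul(-31, 461) = -14291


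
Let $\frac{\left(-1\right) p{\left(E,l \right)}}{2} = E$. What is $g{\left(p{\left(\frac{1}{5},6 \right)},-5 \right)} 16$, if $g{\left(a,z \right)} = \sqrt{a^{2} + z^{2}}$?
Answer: $\frac{16 \sqrt{629}}{5} \approx 80.256$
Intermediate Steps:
$p{\left(E,l \right)} = - 2 E$
$g{\left(p{\left(\frac{1}{5},6 \right)},-5 \right)} 16 = \sqrt{\left(- \frac{2}{5}\right)^{2} + \left(-5\right)^{2}} \cdot 16 = \sqrt{\left(\left(-2\right) \frac{1}{5}\right)^{2} + 25} \cdot 16 = \sqrt{\left(- \frac{2}{5}\right)^{2} + 25} \cdot 16 = \sqrt{\frac{4}{25} + 25} \cdot 16 = \sqrt{\frac{629}{25}} \cdot 16 = \frac{\sqrt{629}}{5} \cdot 16 = \frac{16 \sqrt{629}}{5}$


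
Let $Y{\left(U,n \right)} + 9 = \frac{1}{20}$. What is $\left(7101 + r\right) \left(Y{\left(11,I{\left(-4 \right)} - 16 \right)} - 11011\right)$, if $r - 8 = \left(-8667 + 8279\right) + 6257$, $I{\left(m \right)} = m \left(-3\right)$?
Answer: $- \frac{1430169111}{10} \approx -1.4302 \cdot 10^{8}$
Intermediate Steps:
$I{\left(m \right)} = - 3 m$
$r = 5877$ ($r = 8 + \left(\left(-8667 + 8279\right) + 6257\right) = 8 + \left(-388 + 6257\right) = 8 + 5869 = 5877$)
$Y{\left(U,n \right)} = - \frac{179}{20}$ ($Y{\left(U,n \right)} = -9 + \frac{1}{20} = - \frac{179}{20}$)
$\left(7101 + r\right) \left(Y{\left(11,I{\left(-4 \right)} - 16 \right)} - 11011\right) = \left(7101 + 5877\right) \left(- \frac{179}{20} - 11011\right) = 12978 \left(- \frac{220399}{20}\right) = - \frac{1430169111}{10}$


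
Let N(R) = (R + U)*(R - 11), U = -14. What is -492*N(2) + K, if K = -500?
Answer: -53636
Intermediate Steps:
N(R) = (-14 + R)*(-11 + R) (N(R) = (R - 14)*(R - 11) = (-14 + R)*(-11 + R))
-492*N(2) + K = -492*(154 + 2² - 25*2) - 500 = -492*(154 + 4 - 50) - 500 = -492*108 - 500 = -53136 - 500 = -53636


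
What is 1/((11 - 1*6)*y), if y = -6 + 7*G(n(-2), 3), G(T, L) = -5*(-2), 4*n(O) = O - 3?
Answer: 1/320 ≈ 0.0031250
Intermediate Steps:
n(O) = -3/4 + O/4 (n(O) = (O - 3)/4 = (-3 + O)/4 = -3/4 + O/4)
G(T, L) = 10
y = 64 (y = -6 + 7*10 = -6 + 70 = 64)
1/((11 - 1*6)*y) = 1/((11 - 1*6)*64) = 1/((11 - 6)*64) = 1/(5*64) = 1/320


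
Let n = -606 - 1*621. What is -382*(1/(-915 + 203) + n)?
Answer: 166862375/356 ≈ 4.6871e+5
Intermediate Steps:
n = -1227 (n = -606 - 621 = -1227)
-382*(1/(-915 + 203) + n) = -382*(1/(-915 + 203) - 1227) = -382*(1/(-712) - 1227) = -382*(-1/712 - 1227) = -382*(-873625/712) = 166862375/356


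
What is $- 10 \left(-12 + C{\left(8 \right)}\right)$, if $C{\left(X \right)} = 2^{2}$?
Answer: $80$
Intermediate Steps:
$C{\left(X \right)} = 4$
$- 10 \left(-12 + C{\left(8 \right)}\right) = - 10 \left(-12 + 4\right) = \left(-10\right) \left(-8\right) = 80$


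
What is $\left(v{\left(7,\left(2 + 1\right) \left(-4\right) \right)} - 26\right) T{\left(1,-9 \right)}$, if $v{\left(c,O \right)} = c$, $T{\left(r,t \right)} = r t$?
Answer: $171$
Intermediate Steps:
$\left(v{\left(7,\left(2 + 1\right) \left(-4\right) \right)} - 26\right) T{\left(1,-9 \right)} = \left(7 - 26\right) 1 \left(-9\right) = \left(-19\right) \left(-9\right) = 171$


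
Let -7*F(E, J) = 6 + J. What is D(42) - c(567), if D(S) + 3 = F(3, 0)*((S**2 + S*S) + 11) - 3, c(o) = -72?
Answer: -20772/7 ≈ -2967.4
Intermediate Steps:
F(E, J) = -6/7 - J/7 (F(E, J) = -(6 + J)/7 = -6/7 - J/7)
D(S) = -108/7 - 12*S**2/7 (D(S) = -3 + ((-6/7 - 1/7*0)*((S**2 + S*S) + 11) - 3) = -3 + ((-6/7 + 0)*((S**2 + S**2) + 11) - 3) = -3 + (-6*(2*S**2 + 11)/7 - 3) = -3 + (-6*(11 + 2*S**2)/7 - 3) = -3 + ((-66/7 - 12*S**2/7) - 3) = -3 + (-87/7 - 12*S**2/7) = -108/7 - 12*S**2/7)
D(42) - c(567) = (-108/7 - 12/7*42**2) - 1*(-72) = (-108/7 - 12/7*1764) + 72 = (-108/7 - 3024) + 72 = -21276/7 + 72 = -20772/7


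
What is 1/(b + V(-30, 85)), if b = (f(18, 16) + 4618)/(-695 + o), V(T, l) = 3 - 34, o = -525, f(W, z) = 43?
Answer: -1220/42481 ≈ -0.028719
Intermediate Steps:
V(T, l) = -31
b = -4661/1220 (b = (43 + 4618)/(-695 - 525) = 4661/(-1220) = 4661*(-1/1220) = -4661/1220 ≈ -3.8205)
1/(b + V(-30, 85)) = 1/(-4661/1220 - 31) = 1/(-42481/1220) = -1220/42481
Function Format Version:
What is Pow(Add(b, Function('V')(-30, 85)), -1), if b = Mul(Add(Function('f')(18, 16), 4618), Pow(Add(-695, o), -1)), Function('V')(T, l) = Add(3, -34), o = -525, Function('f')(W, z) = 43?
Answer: Rational(-1220, 42481) ≈ -0.028719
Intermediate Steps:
Function('V')(T, l) = -31
b = Rational(-4661, 1220) (b = Mul(Add(43, 4618), Pow(Add(-695, -525), -1)) = Mul(4661, Pow(-1220, -1)) = Mul(4661, Rational(-1, 1220)) = Rational(-4661, 1220) ≈ -3.8205)
Pow(Add(b, Function('V')(-30, 85)), -1) = Pow(Add(Rational(-4661, 1220), -31), -1) = Pow(Rational(-42481, 1220), -1) = Rational(-1220, 42481)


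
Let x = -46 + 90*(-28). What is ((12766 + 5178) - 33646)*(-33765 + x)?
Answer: 570469362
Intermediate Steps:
x = -2566 (x = -46 - 2520 = -2566)
((12766 + 5178) - 33646)*(-33765 + x) = ((12766 + 5178) - 33646)*(-33765 - 2566) = (17944 - 33646)*(-36331) = -15702*(-36331) = 570469362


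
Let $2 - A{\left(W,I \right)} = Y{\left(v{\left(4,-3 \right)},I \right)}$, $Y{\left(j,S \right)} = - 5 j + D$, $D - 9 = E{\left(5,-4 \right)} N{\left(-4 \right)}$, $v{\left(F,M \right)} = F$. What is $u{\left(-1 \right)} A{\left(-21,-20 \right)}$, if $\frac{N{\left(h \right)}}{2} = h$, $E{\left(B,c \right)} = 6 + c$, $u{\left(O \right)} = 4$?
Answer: $116$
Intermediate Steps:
$N{\left(h \right)} = 2 h$
$D = -7$ ($D = 9 + \left(6 - 4\right) 2 \left(-4\right) = 9 + 2 \left(-8\right) = 9 - 16 = -7$)
$Y{\left(j,S \right)} = -7 - 5 j$ ($Y{\left(j,S \right)} = - 5 j - 7 = -7 - 5 j$)
$A{\left(W,I \right)} = 29$ ($A{\left(W,I \right)} = 2 - \left(-7 - 20\right) = 2 - -27 = 2 + 27 = 29$)
$u{\left(-1 \right)} A{\left(-21,-20 \right)} = 4 \cdot 29 = 116$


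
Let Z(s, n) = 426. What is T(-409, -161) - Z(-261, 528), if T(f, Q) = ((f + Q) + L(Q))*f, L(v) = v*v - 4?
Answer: -10367349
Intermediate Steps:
L(v) = -4 + v² (L(v) = v² - 4 = -4 + v²)
T(f, Q) = f*(-4 + Q + f + Q²) (T(f, Q) = ((f + Q) + (-4 + Q²))*f = ((Q + f) + (-4 + Q²))*f = (-4 + Q + f + Q²)*f = f*(-4 + Q + f + Q²))
T(-409, -161) - Z(-261, 528) = -409*(-4 - 161 - 409 + (-161)²) - 1*426 = -409*(-4 - 161 - 409 + 25921) - 426 = -409*25347 - 426 = -10366923 - 426 = -10367349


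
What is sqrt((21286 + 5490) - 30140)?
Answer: 58*I ≈ 58.0*I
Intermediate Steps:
sqrt((21286 + 5490) - 30140) = sqrt(26776 - 30140) = sqrt(-3364) = 58*I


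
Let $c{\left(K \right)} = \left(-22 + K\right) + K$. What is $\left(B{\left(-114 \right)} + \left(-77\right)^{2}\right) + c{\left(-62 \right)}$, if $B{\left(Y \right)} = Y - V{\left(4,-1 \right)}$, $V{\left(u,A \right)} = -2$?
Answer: $5671$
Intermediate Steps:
$B{\left(Y \right)} = 2 + Y$ ($B{\left(Y \right)} = Y - -2 = Y + 2 = 2 + Y$)
$c{\left(K \right)} = -22 + 2 K$
$\left(B{\left(-114 \right)} + \left(-77\right)^{2}\right) + c{\left(-62 \right)} = \left(\left(2 - 114\right) + \left(-77\right)^{2}\right) + \left(-22 + 2 \left(-62\right)\right) = \left(-112 + 5929\right) - 146 = 5817 - 146 = 5671$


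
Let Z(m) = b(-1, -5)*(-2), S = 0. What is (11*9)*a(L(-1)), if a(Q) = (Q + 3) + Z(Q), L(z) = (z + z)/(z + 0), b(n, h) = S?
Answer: 495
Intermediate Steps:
b(n, h) = 0
Z(m) = 0 (Z(m) = 0*(-2) = 0)
L(z) = 2 (L(z) = (2*z)/z = 2)
a(Q) = 3 + Q (a(Q) = (Q + 3) + 0 = (3 + Q) + 0 = 3 + Q)
(11*9)*a(L(-1)) = (11*9)*(3 + 2) = 99*5 = 495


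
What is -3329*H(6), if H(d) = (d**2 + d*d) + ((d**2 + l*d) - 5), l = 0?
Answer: -342887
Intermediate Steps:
H(d) = -5 + 3*d**2 (H(d) = (d**2 + d*d) + ((d**2 + 0*d) - 5) = (d**2 + d**2) + ((d**2 + 0) - 5) = 2*d**2 + (d**2 - 5) = 2*d**2 + (-5 + d**2) = -5 + 3*d**2)
-3329*H(6) = -3329*(-5 + 3*6**2) = -3329*(-5 + 3*36) = -3329*(-5 + 108) = -3329*103 = -342887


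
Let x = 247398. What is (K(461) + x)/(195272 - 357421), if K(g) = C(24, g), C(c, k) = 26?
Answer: -247424/162149 ≈ -1.5259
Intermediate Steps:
K(g) = 26
(K(461) + x)/(195272 - 357421) = (26 + 247398)/(195272 - 357421) = 247424/(-162149) = 247424*(-1/162149) = -247424/162149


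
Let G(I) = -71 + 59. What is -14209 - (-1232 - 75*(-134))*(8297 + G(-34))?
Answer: -73071339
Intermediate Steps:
G(I) = -12
-14209 - (-1232 - 75*(-134))*(8297 + G(-34)) = -14209 - (-1232 - 75*(-134))*(8297 - 12) = -14209 - (-1232 + 10050)*8285 = -14209 - 8818*8285 = -14209 - 1*73057130 = -14209 - 73057130 = -73071339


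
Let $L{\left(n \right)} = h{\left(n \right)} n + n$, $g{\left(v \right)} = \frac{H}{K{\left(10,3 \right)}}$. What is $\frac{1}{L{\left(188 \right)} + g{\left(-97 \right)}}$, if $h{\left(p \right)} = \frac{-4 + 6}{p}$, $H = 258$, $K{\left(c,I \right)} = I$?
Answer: $\frac{1}{276} \approx 0.0036232$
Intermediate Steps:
$h{\left(p \right)} = \frac{2}{p}$
$g{\left(v \right)} = 86$ ($g{\left(v \right)} = \frac{258}{3} = 258 \cdot \frac{1}{3} = 86$)
$L{\left(n \right)} = 2 + n$ ($L{\left(n \right)} = \frac{2}{n} n + n = 2 + n$)
$\frac{1}{L{\left(188 \right)} + g{\left(-97 \right)}} = \frac{1}{\left(2 + 188\right) + 86} = \frac{1}{190 + 86} = \frac{1}{276}$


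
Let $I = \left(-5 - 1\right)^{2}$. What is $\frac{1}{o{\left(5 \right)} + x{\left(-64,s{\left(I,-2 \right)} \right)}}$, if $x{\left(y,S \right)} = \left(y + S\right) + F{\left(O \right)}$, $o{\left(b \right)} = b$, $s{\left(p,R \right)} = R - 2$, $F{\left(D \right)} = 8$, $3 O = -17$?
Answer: $- \frac{1}{55} \approx -0.018182$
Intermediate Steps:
$O = - \frac{17}{3}$ ($O = \frac{1}{3} \left(-17\right) = - \frac{17}{3} \approx -5.6667$)
$I = 36$ ($I = \left(-6\right)^{2} = 36$)
$s{\left(p,R \right)} = -2 + R$
$x{\left(y,S \right)} = 8 + S + y$ ($x{\left(y,S \right)} = \left(y + S\right) + 8 = \left(S + y\right) + 8 = 8 + S + y$)
$\frac{1}{o{\left(5 \right)} + x{\left(-64,s{\left(I,-2 \right)} \right)}} = \frac{1}{5 - 60} = \frac{1}{-55} = - \frac{1}{55}$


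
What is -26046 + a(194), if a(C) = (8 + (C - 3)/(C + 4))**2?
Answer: -1017956759/39204 ≈ -25966.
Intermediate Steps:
a(C) = (8 + (-3 + C)/(4 + C))**2
-26046 + a(194) = -26046 + (29 + 9*194)**2/(4 + 194)**2 = -26046 + (29 + 1746)**2/198**2 = -26046 + (1/39204)*1775**2 = -26046 + (1/39204)*3150625 = -26046 + 3150625/39204 = -1017956759/39204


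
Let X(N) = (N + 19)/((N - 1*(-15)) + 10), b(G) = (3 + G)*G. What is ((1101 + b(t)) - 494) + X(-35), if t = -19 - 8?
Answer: 6283/5 ≈ 1256.6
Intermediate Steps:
t = -27
b(G) = G*(3 + G)
X(N) = (19 + N)/(25 + N) (X(N) = (19 + N)/((N + 15) + 10) = (19 + N)/((15 + N) + 10) = (19 + N)/(25 + N))
((1101 + b(t)) - 494) + X(-35) = ((1101 - 27*(3 - 27)) - 494) + (19 - 35)/(25 - 35) = ((1101 - 27*(-24)) - 494) - 16/(-10) = ((1101 + 648) - 494) - 1/10*(-16) = (1749 - 494) + 8/5 = 1255 + 8/5 = 6283/5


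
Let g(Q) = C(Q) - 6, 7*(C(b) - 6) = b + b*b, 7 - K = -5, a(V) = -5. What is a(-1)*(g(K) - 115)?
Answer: 3245/7 ≈ 463.57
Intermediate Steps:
K = 12 (K = 7 - 1*(-5) = 7 + 5 = 12)
C(b) = 6 + b/7 + b²/7 (C(b) = 6 + (b + b*b)/7 = 6 + (b + b²)/7 = 6 + (b/7 + b²/7) = 6 + b/7 + b²/7)
g(Q) = Q/7 + Q²/7 (g(Q) = (6 + Q/7 + Q²/7) - 6 = Q/7 + Q²/7)
a(-1)*(g(K) - 115) = -5*((⅐)*12*(1 + 12) - 115) = -5*((⅐)*12*13 - 115) = -5*(156/7 - 115) = -5*(-649/7) = 3245/7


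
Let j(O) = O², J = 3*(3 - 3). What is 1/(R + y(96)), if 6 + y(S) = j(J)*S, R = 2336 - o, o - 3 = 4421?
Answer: -1/2094 ≈ -0.00047755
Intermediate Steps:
o = 4424 (o = 3 + 4421 = 4424)
J = 0 (J = 3*0 = 0)
R = -2088 (R = 2336 - 1*4424 = 2336 - 4424 = -2088)
y(S) = -6 (y(S) = -6 + 0²*S = -6 + 0*S = -6 + 0 = -6)
1/(R + y(96)) = 1/(-2088 - 6) = 1/(-2094) = -1/2094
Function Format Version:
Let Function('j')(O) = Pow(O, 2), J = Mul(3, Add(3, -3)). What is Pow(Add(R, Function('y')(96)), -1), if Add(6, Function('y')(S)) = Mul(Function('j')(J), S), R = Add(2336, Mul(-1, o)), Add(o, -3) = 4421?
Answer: Rational(-1, 2094) ≈ -0.00047755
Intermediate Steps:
o = 4424 (o = Add(3, 4421) = 4424)
J = 0 (J = Mul(3, 0) = 0)
R = -2088 (R = Add(2336, Mul(-1, 4424)) = Add(2336, -4424) = -2088)
Function('y')(S) = -6 (Function('y')(S) = Add(-6, Mul(Pow(0, 2), S)) = Add(-6, Mul(0, S)) = Add(-6, 0) = -6)
Pow(Add(R, Function('y')(96)), -1) = Pow(Add(-2088, -6), -1) = Pow(-2094, -1) = Rational(-1, 2094)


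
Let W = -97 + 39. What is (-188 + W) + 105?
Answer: -141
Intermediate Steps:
W = -58
(-188 + W) + 105 = (-188 - 58) + 105 = -246 + 105 = -141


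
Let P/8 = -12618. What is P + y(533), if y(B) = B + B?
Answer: -99878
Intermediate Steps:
P = -100944 (P = 8*(-12618) = -100944)
y(B) = 2*B
P + y(533) = -100944 + 2*533 = -100944 + 1066 = -99878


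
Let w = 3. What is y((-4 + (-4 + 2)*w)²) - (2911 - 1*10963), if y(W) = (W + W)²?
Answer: 48052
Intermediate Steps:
y(W) = 4*W² (y(W) = (2*W)² = 4*W²)
y((-4 + (-4 + 2)*w)²) - (2911 - 1*10963) = 4*((-4 + (-4 + 2)*3)²)² - (2911 - 1*10963) = 4*((-4 - 2*3)²)² - (2911 - 10963) = 4*((-4 - 6)²)² - 1*(-8052) = 4*((-10)²)² + 8052 = 4*100² + 8052 = 4*10000 + 8052 = 40000 + 8052 = 48052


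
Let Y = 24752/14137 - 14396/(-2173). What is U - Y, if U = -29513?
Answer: -906887837961/30719701 ≈ -29521.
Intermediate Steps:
Y = 257302348/30719701 (Y = 24752*(1/14137) - 14396*(-1/2173) = 24752/14137 + 14396/2173 = 257302348/30719701 ≈ 8.3758)
U - Y = -29513 - 1*257302348/30719701 = -29513 - 257302348/30719701 = -906887837961/30719701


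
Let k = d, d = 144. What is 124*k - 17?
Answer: 17839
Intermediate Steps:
k = 144
124*k - 17 = 124*144 - 17 = 17856 - 17 = 17839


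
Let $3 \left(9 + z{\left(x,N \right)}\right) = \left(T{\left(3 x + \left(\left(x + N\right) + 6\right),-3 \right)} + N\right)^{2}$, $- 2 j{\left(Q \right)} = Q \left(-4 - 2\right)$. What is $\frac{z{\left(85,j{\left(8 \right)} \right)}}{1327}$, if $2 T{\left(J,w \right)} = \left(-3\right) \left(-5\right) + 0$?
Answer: $\frac{1287}{5308} \approx 0.24246$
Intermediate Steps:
$j{\left(Q \right)} = 3 Q$ ($j{\left(Q \right)} = - \frac{Q \left(-4 - 2\right)}{2} = - \frac{Q \left(-6\right)}{2} = - \frac{\left(-6\right) Q}{2} = 3 Q$)
$T{\left(J,w \right)} = \frac{15}{2}$ ($T{\left(J,w \right)} = \frac{\left(-3\right) \left(-5\right) + 0}{2} = \frac{15 + 0}{2} = \frac{1}{2} \cdot 15 = \frac{15}{2}$)
$z{\left(x,N \right)} = -9 + \frac{\left(\frac{15}{2} + N\right)^{2}}{3}$
$\frac{z{\left(85,j{\left(8 \right)} \right)}}{1327} = \frac{-9 + \frac{\left(15 + 2 \cdot 3 \cdot 8\right)^{2}}{12}}{1327} = \left(-9 + \frac{\left(15 + 2 \cdot 24\right)^{2}}{12}\right) \frac{1}{1327} = \left(-9 + \frac{\left(15 + 48\right)^{2}}{12}\right) \frac{1}{1327} = \left(-9 + \frac{63^{2}}{12}\right) \frac{1}{1327} = \left(-9 + \frac{1}{12} \cdot 3969\right) \frac{1}{1327} = \left(-9 + \frac{1323}{4}\right) \frac{1}{1327} = \frac{1287}{4} \cdot \frac{1}{1327} = \frac{1287}{5308}$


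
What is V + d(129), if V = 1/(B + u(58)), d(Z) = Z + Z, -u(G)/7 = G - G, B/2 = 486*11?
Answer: 2758537/10692 ≈ 258.00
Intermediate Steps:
B = 10692 (B = 2*(486*11) = 2*5346 = 10692)
u(G) = 0 (u(G) = -7*(G - G) = -7*0 = 0)
d(Z) = 2*Z
V = 1/10692 (V = 1/(10692 + 0) = 1/10692 ≈ 9.3528e-5)
V + d(129) = 1/10692 + 2*129 = 1/10692 + 258 = 2758537/10692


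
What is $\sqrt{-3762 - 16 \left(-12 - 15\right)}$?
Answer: $3 i \sqrt{370} \approx 57.706 i$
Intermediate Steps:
$\sqrt{-3762 - 16 \left(-12 - 15\right)} = \sqrt{-3762 - -432} = \sqrt{-3762 + 432} = \sqrt{-3330} = 3 i \sqrt{370}$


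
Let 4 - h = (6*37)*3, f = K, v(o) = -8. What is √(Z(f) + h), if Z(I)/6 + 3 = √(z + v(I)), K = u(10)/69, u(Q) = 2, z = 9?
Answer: I*√674 ≈ 25.962*I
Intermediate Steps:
K = 2/69 ≈ 0.028986
f = 2/69 ≈ 0.028986
Z(I) = -12 (Z(I) = -18 + 6*√(9 - 8) = -18 + 6*√1 = -18 + 6*1 = -18 + 6 = -12)
h = -662 (h = 4 - 6*37*3 = 4 - 222*3 = 4 - 1*666 = 4 - 666 = -662)
√(Z(f) + h) = √(-12 - 662) = √(-674) = I*√674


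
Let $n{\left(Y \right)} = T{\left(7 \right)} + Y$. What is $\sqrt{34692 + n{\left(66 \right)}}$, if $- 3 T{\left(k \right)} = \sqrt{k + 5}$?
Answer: $\frac{\sqrt{312822 - 6 \sqrt{3}}}{3} \approx 186.43$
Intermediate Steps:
$T{\left(k \right)} = - \frac{\sqrt{5 + k}}{3}$ ($T{\left(k \right)} = - \frac{\sqrt{k + 5}}{3} = - \frac{\sqrt{5 + k}}{3}$)
$n{\left(Y \right)} = Y - \frac{2 \sqrt{3}}{3}$ ($n{\left(Y \right)} = - \frac{\sqrt{5 + 7}}{3} + Y = - \frac{\sqrt{12}}{3} + Y = - \frac{2 \sqrt{3}}{3} + Y = Y - \frac{2 \sqrt{3}}{3}$)
$\sqrt{34692 + n{\left(66 \right)}} = \sqrt{34692 + \left(66 - \frac{2 \sqrt{3}}{3}\right)} = \sqrt{34758 - \frac{2 \sqrt{3}}{3}}$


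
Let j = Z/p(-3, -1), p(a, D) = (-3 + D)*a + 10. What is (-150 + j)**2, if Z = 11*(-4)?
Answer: 23104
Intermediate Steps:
Z = -44
p(a, D) = 10 + a*(-3 + D) (p(a, D) = a*(-3 + D) + 10 = 10 + a*(-3 + D))
j = -2 (j = -44/(10 - 3*(-3) - 1*(-3)) = -44/(10 + 9 + 3) = -44/22 = -44*1/22 = -2)
(-150 + j)**2 = (-150 - 2)**2 = (-152)**2 = 23104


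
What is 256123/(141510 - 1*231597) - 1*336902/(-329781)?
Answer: -6012667621/3300997883 ≈ -1.8215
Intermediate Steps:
256123/(141510 - 1*231597) - 1*336902/(-329781) = 256123/(141510 - 231597) - 336902*(-1/329781) = 256123/(-90087) + 336902/329781 = 256123*(-1/90087) + 336902/329781 = -256123/90087 + 336902/329781 = -6012667621/3300997883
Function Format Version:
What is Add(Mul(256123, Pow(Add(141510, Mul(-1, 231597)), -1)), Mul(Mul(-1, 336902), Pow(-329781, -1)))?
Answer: Rational(-6012667621, 3300997883) ≈ -1.8215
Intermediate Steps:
Add(Mul(256123, Pow(Add(141510, Mul(-1, 231597)), -1)), Mul(Mul(-1, 336902), Pow(-329781, -1))) = Add(Mul(256123, Pow(Add(141510, -231597), -1)), Mul(-336902, Rational(-1, 329781))) = Add(Mul(256123, Pow(-90087, -1)), Rational(336902, 329781)) = Add(Mul(256123, Rational(-1, 90087)), Rational(336902, 329781)) = Add(Rational(-256123, 90087), Rational(336902, 329781)) = Rational(-6012667621, 3300997883)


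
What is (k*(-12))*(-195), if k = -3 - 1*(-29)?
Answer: 60840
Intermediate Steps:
k = 26 (k = -3 + 29 = 26)
(k*(-12))*(-195) = (26*(-12))*(-195) = -312*(-195) = 60840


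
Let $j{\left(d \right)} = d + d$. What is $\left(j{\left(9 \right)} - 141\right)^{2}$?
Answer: $15129$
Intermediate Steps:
$j{\left(d \right)} = 2 d$
$\left(j{\left(9 \right)} - 141\right)^{2} = \left(2 \cdot 9 - 141\right)^{2} = \left(18 - 141\right)^{2} = \left(-123\right)^{2} = 15129$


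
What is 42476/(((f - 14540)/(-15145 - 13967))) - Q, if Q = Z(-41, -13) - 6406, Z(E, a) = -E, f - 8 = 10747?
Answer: 1260652837/3785 ≈ 3.3307e+5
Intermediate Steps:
f = 10755 (f = 8 + 10747 = 10755)
Q = -6365 (Q = -1*(-41) - 6406 = 41 - 6406 = -6365)
42476/(((f - 14540)/(-15145 - 13967))) - Q = 42476/(((10755 - 14540)/(-15145 - 13967))) - 1*(-6365) = 42476/((-3785/(-29112))) + 6365 = 42476/((-3785*(-1/29112))) + 6365 = 42476/(3785/29112) + 6365 = 42476*(29112/3785) + 6365 = 1236561312/3785 + 6365 = 1260652837/3785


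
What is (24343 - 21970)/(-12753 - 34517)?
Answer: -2373/47270 ≈ -0.050201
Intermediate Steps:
(24343 - 21970)/(-12753 - 34517) = 2373/(-47270) = 2373*(-1/47270) = -2373/47270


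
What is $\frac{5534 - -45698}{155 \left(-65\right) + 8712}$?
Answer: $- \frac{51232}{1363} \approx -37.588$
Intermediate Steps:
$\frac{5534 - -45698}{155 \left(-65\right) + 8712} = \frac{5534 + 45698}{-10075 + 8712} = \frac{51232}{-1363} = 51232 \left(- \frac{1}{1363}\right) = - \frac{51232}{1363}$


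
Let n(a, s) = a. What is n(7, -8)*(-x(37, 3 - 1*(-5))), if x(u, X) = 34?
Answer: -238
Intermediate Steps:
n(7, -8)*(-x(37, 3 - 1*(-5))) = 7*(-1*34) = 7*(-34) = -238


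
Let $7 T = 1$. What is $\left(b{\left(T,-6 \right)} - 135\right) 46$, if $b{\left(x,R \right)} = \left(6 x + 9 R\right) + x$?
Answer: $-8648$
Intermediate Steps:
$T = \frac{1}{7}$ ($T = \frac{1}{7} \cdot 1 = \frac{1}{7} \approx 0.14286$)
$b{\left(x,R \right)} = 7 x + 9 R$
$\left(b{\left(T,-6 \right)} - 135\right) 46 = \left(\left(7 \cdot \frac{1}{7} + 9 \left(-6\right)\right) - 135\right) 46 = \left(\left(1 - 54\right) - 135\right) 46 = \left(-53 - 135\right) 46 = \left(-188\right) 46 = -8648$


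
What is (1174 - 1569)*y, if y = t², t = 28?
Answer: -309680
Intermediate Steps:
y = 784 (y = 28² = 784)
(1174 - 1569)*y = (1174 - 1569)*784 = -395*784 = -309680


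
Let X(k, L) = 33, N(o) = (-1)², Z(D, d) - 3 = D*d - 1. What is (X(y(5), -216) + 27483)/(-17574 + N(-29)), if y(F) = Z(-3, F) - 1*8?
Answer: -27516/17573 ≈ -1.5658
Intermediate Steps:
Z(D, d) = 2 + D*d (Z(D, d) = 3 + (D*d - 1) = 3 + (-1 + D*d) = 2 + D*d)
y(F) = -6 - 3*F (y(F) = (2 - 3*F) - 1*8 = (2 - 3*F) - 8 = -6 - 3*F)
N(o) = 1
(X(y(5), -216) + 27483)/(-17574 + N(-29)) = (33 + 27483)/(-17574 + 1) = 27516/(-17573) = 27516*(-1/17573) = -27516/17573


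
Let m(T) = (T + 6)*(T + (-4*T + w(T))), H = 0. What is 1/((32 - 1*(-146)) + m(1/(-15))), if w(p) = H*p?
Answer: 75/13439 ≈ 0.0055808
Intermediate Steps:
w(p) = 0 (w(p) = 0*p = 0)
m(T) = -3*T*(6 + T) (m(T) = (T + 6)*(T + (-4*T + 0)) = (6 + T)*(T - 4*T) = (6 + T)*(-3*T) = -3*T*(6 + T))
1/((32 - 1*(-146)) + m(1/(-15))) = 1/((32 - 1*(-146)) + 3*(-6 - 1/(-15))/(-15)) = 1/((32 + 146) + 3*(-1/15)*(-6 - 1*(-1/15))) = 1/(178 + 3*(-1/15)*(-6 + 1/15)) = 1/(178 + 3*(-1/15)*(-89/15)) = 1/(178 + 89/75) = 1/(13439/75) = 75/13439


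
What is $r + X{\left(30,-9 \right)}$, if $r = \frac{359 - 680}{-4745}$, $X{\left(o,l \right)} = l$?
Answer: $- \frac{42384}{4745} \approx -8.9323$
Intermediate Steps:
$r = \frac{321}{4745}$ ($r = \left(-321\right) \left(- \frac{1}{4745}\right) = \frac{321}{4745} \approx 0.06765$)
$r + X{\left(30,-9 \right)} = \frac{321}{4745} - 9 = - \frac{42384}{4745}$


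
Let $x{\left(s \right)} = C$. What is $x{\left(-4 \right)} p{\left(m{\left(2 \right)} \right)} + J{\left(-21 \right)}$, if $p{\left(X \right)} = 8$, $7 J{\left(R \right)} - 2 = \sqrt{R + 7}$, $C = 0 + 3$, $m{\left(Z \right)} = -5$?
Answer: $\frac{170}{7} + \frac{i \sqrt{14}}{7} \approx 24.286 + 0.53452 i$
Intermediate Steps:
$C = 3$
$J{\left(R \right)} = \frac{2}{7} + \frac{\sqrt{7 + R}}{7}$ ($J{\left(R \right)} = \frac{2}{7} + \frac{\sqrt{R + 7}}{7} = \frac{2}{7} + \frac{\sqrt{7 + R}}{7}$)
$x{\left(s \right)} = 3$
$x{\left(-4 \right)} p{\left(m{\left(2 \right)} \right)} + J{\left(-21 \right)} = 3 \cdot 8 + \left(\frac{2}{7} + \frac{\sqrt{7 - 21}}{7}\right) = 24 + \left(\frac{2}{7} + \frac{\sqrt{-14}}{7}\right) = 24 + \left(\frac{2}{7} + \frac{i \sqrt{14}}{7}\right) = \frac{170}{7} + \frac{i \sqrt{14}}{7}$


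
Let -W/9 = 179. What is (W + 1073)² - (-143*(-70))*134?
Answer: -1051896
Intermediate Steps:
W = -1611 (W = -9*179 = -1611)
(W + 1073)² - (-143*(-70))*134 = (-1611 + 1073)² - (-143*(-70))*134 = (-538)² - 10010*134 = 289444 - 1*1341340 = 289444 - 1341340 = -1051896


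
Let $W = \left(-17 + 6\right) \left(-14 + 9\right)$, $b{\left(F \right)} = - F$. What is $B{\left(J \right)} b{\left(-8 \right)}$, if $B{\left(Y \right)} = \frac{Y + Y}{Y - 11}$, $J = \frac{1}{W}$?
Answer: $- \frac{4}{151} \approx -0.02649$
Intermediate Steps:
$W = 55$ ($W = \left(-11\right) \left(-5\right) = 55$)
$J = \frac{1}{55} \approx 0.018182$
$B{\left(Y \right)} = \frac{2 Y}{-11 + Y}$
$B{\left(J \right)} b{\left(-8 \right)} = 2 \cdot \frac{1}{55} \frac{1}{-11 + \frac{1}{55}} \left(\left(-1\right) \left(-8\right)\right) = 2 \cdot \frac{1}{55} \frac{1}{- \frac{604}{55}} \cdot 8 = 2 \cdot \frac{1}{55} \left(- \frac{55}{604}\right) 8 = \left(- \frac{1}{302}\right) 8 = - \frac{4}{151}$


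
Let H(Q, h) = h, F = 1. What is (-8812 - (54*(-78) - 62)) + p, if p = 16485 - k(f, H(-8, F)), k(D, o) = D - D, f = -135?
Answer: 11947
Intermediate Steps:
k(D, o) = 0
p = 16485 (p = 16485 - 1*0 = 16485 + 0 = 16485)
(-8812 - (54*(-78) - 62)) + p = (-8812 - (54*(-78) - 62)) + 16485 = (-8812 - (-4212 - 62)) + 16485 = (-8812 - 1*(-4274)) + 16485 = (-8812 + 4274) + 16485 = -4538 + 16485 = 11947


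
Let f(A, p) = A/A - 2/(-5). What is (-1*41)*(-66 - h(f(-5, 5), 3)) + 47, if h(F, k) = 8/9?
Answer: 25105/9 ≈ 2789.4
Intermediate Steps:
f(A, p) = 7/5 (f(A, p) = 1 - 2*(-⅕) = 1 + ⅖ = 7/5)
h(F, k) = 8/9 (h(F, k) = 8*(⅑) = 8/9)
(-1*41)*(-66 - h(f(-5, 5), 3)) + 47 = (-1*41)*(-66 - 1*8/9) + 47 = -41*(-66 - 8/9) + 47 = -41*(-602/9) + 47 = 24682/9 + 47 = 25105/9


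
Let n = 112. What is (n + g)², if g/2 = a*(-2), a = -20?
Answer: 36864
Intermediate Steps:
g = 80 (g = 2*(-20*(-2)) = 2*40 = 80)
(n + g)² = (112 + 80)² = 192² = 36864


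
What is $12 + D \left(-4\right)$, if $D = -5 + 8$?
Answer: $0$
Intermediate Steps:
$D = 3$
$12 + D \left(-4\right) = 12 + 3 \left(-4\right) = 12 - 12 = 0$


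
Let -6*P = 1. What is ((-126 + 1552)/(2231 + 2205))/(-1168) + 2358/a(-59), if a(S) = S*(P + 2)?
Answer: -36652611089/1681314976 ≈ -21.800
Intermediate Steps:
P = -1/6 (P = -1/6*1 = -1/6 ≈ -0.16667)
a(S) = 11*S/6 (a(S) = S*(-1/6 + 2) = S*(11/6) = 11*S/6)
((-126 + 1552)/(2231 + 2205))/(-1168) + 2358/a(-59) = ((-126 + 1552)/(2231 + 2205))/(-1168) + 2358/(((11/6)*(-59))) = (1426/4436)*(-1/1168) + 2358/(-649/6) = (1426*(1/4436))*(-1/1168) + 2358*(-6/649) = (713/2218)*(-1/1168) - 14148/649 = -713/2590624 - 14148/649 = -36652611089/1681314976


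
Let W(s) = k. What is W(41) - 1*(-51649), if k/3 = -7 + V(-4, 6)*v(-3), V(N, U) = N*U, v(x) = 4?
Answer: 51340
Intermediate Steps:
k = -309 (k = 3*(-7 - 4*6*4) = 3*(-7 - 24*4) = 3*(-7 - 96) = 3*(-103) = -309)
W(s) = -309
W(41) - 1*(-51649) = -309 - 1*(-51649) = -309 + 51649 = 51340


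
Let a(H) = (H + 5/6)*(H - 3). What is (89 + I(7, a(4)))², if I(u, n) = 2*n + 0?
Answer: 87616/9 ≈ 9735.1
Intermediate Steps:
a(H) = (-3 + H)*(⅚ + H) (a(H) = (H + 5*(⅙))*(-3 + H) = (H + ⅚)*(-3 + H) = (⅚ + H)*(-3 + H) = (-3 + H)*(⅚ + H))
I(u, n) = 2*n
(89 + I(7, a(4)))² = (89 + 2*(-5/2 + 4² - 13/6*4))² = (89 + 2*(-5/2 + 16 - 26/3))² = (89 + 2*(29/6))² = (89 + 29/3)² = (296/3)² = 87616/9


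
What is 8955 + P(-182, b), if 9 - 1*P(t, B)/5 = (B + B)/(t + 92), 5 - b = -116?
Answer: 81121/9 ≈ 9013.4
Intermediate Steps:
b = 121 (b = 5 - 1*(-116) = 5 + 116 = 121)
P(t, B) = 45 - 10*B/(92 + t) (P(t, B) = 45 - 5*(B + B)/(t + 92) = 45 - 5*2*B/(92 + t) = 45 - 10*B/(92 + t))
8955 + P(-182, b) = 8955 + 5*(828 - 2*121 + 9*(-182))/(92 - 182) = 8955 + 5*(828 - 242 - 1638)/(-90) = 8955 + 5*(-1/90)*(-1052) = 8955 + 526/9 = 81121/9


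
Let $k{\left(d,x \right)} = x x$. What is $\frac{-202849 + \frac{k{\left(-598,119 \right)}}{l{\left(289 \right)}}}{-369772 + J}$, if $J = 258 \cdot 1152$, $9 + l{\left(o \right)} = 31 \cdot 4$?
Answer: $\frac{11656737}{4171970} \approx 2.7941$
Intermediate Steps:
$l{\left(o \right)} = 115$ ($l{\left(o \right)} = -9 + 31 \cdot 4 = -9 + 124 = 115$)
$k{\left(d,x \right)} = x^{2}$
$J = 297216$
$\frac{-202849 + \frac{k{\left(-598,119 \right)}}{l{\left(289 \right)}}}{-369772 + J} = \frac{-202849 + \frac{119^{2}}{115}}{-369772 + 297216} = \frac{-202849 + 14161 \cdot \frac{1}{115}}{-72556} = \left(-202849 + \frac{14161}{115}\right) \left(- \frac{1}{72556}\right) = \left(- \frac{23313474}{115}\right) \left(- \frac{1}{72556}\right) = \frac{11656737}{4171970}$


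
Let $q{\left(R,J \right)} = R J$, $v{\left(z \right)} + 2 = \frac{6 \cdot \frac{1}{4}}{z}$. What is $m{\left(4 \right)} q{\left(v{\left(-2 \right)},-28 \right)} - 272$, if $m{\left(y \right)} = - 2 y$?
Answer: $-888$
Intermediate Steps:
$v{\left(z \right)} = -2 + \frac{3}{2 z}$ ($v{\left(z \right)} = -2 + \frac{6 \cdot \frac{1}{4}}{z} = -2 + \frac{3}{2 z}$)
$q{\left(R,J \right)} = J R$
$m{\left(4 \right)} q{\left(v{\left(-2 \right)},-28 \right)} - 272 = \left(-2\right) 4 \left(- 28 \left(-2 + \frac{3}{2 \left(-2\right)}\right)\right) - 272 = - 8 \left(- 28 \left(-2 + \frac{3}{2} \left(- \frac{1}{2}\right)\right)\right) - 272 = - 8 \left(- 28 \left(-2 - \frac{3}{4}\right)\right) - 272 = - 8 \left(\left(-28\right) \left(- \frac{11}{4}\right)\right) - 272 = \left(-8\right) 77 - 272 = -616 - 272 = -888$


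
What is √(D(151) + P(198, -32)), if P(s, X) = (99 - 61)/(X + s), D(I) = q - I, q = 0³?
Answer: I*√1038662/83 ≈ 12.279*I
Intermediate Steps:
q = 0
D(I) = -I (D(I) = 0 - I = -I)
P(s, X) = 38/(X + s)
√(D(151) + P(198, -32)) = √(-1*151 + 38/(-32 + 198)) = √(-151 + 38/166) = √(-151 + 38*(1/166)) = √(-151 + 19/83) = √(-12514/83) = I*√1038662/83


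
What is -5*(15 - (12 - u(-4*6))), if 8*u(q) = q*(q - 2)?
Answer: -405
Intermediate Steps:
u(q) = q*(-2 + q)/8 (u(q) = (q*(q - 2))/8 = (q*(-2 + q))/8 = q*(-2 + q)/8)
-5*(15 - (12 - u(-4*6))) = -5*(15 - (12 - (-4*6)*(-2 - 4*6)/8)) = -5*(15 - (12 - (-24)*(-2 - 24)/8)) = -5*(15 - (12 - (-24)*(-26)/8)) = -5*(15 - (12 - 1*78)) = -5*(15 - (12 - 78)) = -5*(15 - 1*(-66)) = -5*(15 + 66) = -5*81 = -405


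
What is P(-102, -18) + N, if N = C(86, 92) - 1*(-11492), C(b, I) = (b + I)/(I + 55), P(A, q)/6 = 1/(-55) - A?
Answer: 97869748/8085 ≈ 12105.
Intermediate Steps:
P(A, q) = -6/55 - 6*A (P(A, q) = 6*(1/(-55) - A) = 6*(-1/55 - A) = -6/55 - 6*A)
C(b, I) = (I + b)/(55 + I)
N = 1689502/147 (N = (92 + 86)/(55 + 92) - 1*(-11492) = 178/147 + 11492 = 1689502/147 ≈ 11493.)
P(-102, -18) + N = (-6/55 - 6*(-102)) + 1689502/147 = (-6/55 + 612) + 1689502/147 = 33654/55 + 1689502/147 = 97869748/8085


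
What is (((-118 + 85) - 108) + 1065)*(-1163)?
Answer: -1074612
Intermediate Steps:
(((-118 + 85) - 108) + 1065)*(-1163) = ((-33 - 108) + 1065)*(-1163) = (-141 + 1065)*(-1163) = 924*(-1163) = -1074612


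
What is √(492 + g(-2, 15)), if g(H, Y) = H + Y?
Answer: √505 ≈ 22.472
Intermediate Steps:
√(492 + g(-2, 15)) = √(492 + (-2 + 15)) = √(492 + 13) = √505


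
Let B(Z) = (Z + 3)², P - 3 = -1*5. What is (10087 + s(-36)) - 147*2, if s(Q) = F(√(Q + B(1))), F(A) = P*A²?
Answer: 9833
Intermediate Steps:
P = -2 (P = 3 - 1*5 = 3 - 5 = -2)
B(Z) = (3 + Z)²
F(A) = -2*A²
s(Q) = -32 - 2*Q (s(Q) = -(2*Q + 2*(3 + 1)²) = -(32 + 2*Q) = -2*(16 + Q) = -32 - 2*Q)
(10087 + s(-36)) - 147*2 = (10087 + (-32 - 2*(-36))) - 147*2 = (10087 + (-32 + 72)) - 294 = (10087 + 40) - 294 = 10127 - 294 = 9833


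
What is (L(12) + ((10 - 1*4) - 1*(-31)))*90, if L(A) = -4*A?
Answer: -990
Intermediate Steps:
(L(12) + ((10 - 1*4) - 1*(-31)))*90 = (-4*12 + ((10 - 1*4) - 1*(-31)))*90 = (-48 + ((10 - 4) + 31))*90 = (-48 + (6 + 31))*90 = (-48 + 37)*90 = -11*90 = -990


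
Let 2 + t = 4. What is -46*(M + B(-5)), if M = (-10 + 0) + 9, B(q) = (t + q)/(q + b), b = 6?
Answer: 184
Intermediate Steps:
t = 2 (t = -2 + 4 = 2)
B(q) = (2 + q)/(6 + q) (B(q) = (2 + q)/(q + 6) = (2 + q)/(6 + q))
M = -1 (M = -10 + 9 = -1)
-46*(M + B(-5)) = -46*(-1 + (2 - 5)/(6 - 5)) = -46*(-1 - 3/1) = -46*(-1 + 1*(-3)) = -46*(-1 - 3) = -46*(-4) = 184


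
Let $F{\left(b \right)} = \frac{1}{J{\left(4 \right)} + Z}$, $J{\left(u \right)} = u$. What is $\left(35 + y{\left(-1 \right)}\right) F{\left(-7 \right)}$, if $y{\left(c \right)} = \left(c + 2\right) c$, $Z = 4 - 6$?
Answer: $17$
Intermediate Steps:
$Z = -2$ ($Z = 4 - 6 = -2$)
$F{\left(b \right)} = \frac{1}{2}$ ($F{\left(b \right)} = \frac{1}{4 - 2} = \frac{1}{2}$)
$y{\left(c \right)} = c \left(2 + c\right)$ ($y{\left(c \right)} = \left(2 + c\right) c = c \left(2 + c\right)$)
$\left(35 + y{\left(-1 \right)}\right) F{\left(-7 \right)} = \left(35 - \left(2 - 1\right)\right) \frac{1}{2} = \left(35 - 1\right) \frac{1}{2} = 34 \cdot \frac{1}{2} = 17$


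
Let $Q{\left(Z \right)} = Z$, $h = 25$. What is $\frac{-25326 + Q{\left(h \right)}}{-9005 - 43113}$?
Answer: $\frac{25301}{52118} \approx 0.48546$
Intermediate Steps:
$\frac{-25326 + Q{\left(h \right)}}{-9005 - 43113} = \frac{-25326 + 25}{-9005 - 43113} = - \frac{25301}{-52118} = \left(-25301\right) \left(- \frac{1}{52118}\right) = \frac{25301}{52118}$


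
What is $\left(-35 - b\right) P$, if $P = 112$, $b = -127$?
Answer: $10304$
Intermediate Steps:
$\left(-35 - b\right) P = \left(-35 - -127\right) 112 = \left(-35 + 127\right) 112 = 92 \cdot 112 = 10304$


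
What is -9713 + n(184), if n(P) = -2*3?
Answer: -9719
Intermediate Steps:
n(P) = -6
-9713 + n(184) = -9713 - 6 = -9719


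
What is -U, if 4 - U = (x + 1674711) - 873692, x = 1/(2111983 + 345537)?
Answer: 1968510382801/2457520 ≈ 8.0102e+5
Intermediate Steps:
x = 1/2457520 ≈ 4.0691e-7
U = -1968510382801/2457520 (U = 4 - ((1/2457520 + 1674711) - 873692) = 4 - (4115635776721/2457520 - 873692) = 4 - 1*1968520212881/2457520 = 4 - 1968520212881/2457520 = -1968510382801/2457520 ≈ -8.0102e+5)
-U = -1*(-1968510382801/2457520) = 1968510382801/2457520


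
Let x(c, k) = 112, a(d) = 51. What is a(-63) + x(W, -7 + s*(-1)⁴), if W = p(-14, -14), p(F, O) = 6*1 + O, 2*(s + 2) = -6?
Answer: 163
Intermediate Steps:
s = -5 (s = -2 + (½)*(-6) = -2 - 3 = -5)
p(F, O) = 6 + O
W = -8 (W = 6 - 14 = -8)
a(-63) + x(W, -7 + s*(-1)⁴) = 51 + 112 = 163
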